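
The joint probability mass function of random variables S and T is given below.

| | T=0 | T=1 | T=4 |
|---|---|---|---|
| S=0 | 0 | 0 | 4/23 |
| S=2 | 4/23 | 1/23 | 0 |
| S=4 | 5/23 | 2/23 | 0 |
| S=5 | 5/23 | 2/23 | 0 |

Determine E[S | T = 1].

P(T = 1) = 5/23.
Summing S·P(S=x,T=y) over the conditioning event gives 20/23.
E[S | T = 1] = (20/23) / (5/23) = 4.

4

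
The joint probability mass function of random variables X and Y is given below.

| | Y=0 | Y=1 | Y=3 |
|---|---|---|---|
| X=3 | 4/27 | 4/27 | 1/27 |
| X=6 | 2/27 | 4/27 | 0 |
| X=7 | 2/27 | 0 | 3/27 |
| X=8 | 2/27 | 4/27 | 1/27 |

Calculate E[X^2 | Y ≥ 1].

P(Y ≥ 1) = 17/27.
Summing X^2·P(X=x,Y=y) over the conditioning event gives 656/27.
E[X^2 | Y ≥ 1] = (656/27) / (17/27) = 656/17.

656/17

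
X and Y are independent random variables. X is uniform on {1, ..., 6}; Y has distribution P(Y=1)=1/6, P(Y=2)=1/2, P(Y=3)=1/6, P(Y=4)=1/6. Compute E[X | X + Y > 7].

P(X + Y > 7) = 2/9.
Summing X·P(x,y) over outcomes with X + Y > 7 gives 11/9.
E[X | X + Y > 7] = (11/9) / (2/9) = 11/2.

11/2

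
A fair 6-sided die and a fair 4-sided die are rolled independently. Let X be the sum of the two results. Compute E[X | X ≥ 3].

P(X ≥ 3) = 23/24.
Σ over the event: 3·1/12 + 4·1/8 + 5·1/6 + 6·1/6 + 7·1/6 + 8·1/8 + 9·1/12 + 10·1/24 = 71/12.
E[X | X ≥ 3] = (71/12) / (23/24) = 142/23.

142/23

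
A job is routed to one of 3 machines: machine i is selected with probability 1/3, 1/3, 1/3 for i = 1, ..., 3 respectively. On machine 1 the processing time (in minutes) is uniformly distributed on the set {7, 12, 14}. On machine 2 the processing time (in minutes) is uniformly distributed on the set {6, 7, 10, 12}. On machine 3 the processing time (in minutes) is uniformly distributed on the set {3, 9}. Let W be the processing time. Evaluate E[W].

103/12

E[W | machine 1] = (7+12+14)/3 = 11.
E[W | machine 2] = (6+7+10+12)/4 = 35/4.
E[W | machine 3] = (3+9)/2 = 6.
By the law of total expectation,
E[W] = (1/3)·(11) + (1/3)·(35/4) + (1/3)·(6) = 103/12.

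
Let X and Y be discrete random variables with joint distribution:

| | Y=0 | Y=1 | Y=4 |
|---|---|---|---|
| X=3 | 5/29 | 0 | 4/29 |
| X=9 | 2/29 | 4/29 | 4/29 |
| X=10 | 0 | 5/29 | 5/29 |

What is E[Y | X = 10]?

P(X = 10) = 10/29.
Σ Y·P over the event = 1·(5/29) + 4·(5/29) = 25/29.
E[Y | X = 10] = (25/29) / (10/29) = 5/2.

5/2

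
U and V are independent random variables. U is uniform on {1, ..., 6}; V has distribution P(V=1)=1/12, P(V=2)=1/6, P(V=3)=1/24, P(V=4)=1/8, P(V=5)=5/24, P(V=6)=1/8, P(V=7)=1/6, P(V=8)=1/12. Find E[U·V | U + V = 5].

5

P(U + V = 5) = 5/72.
Summing UV·P(x,y) over outcomes with U + V = 5 gives 25/72.
E[U·V | U + V = 5] = (25/72) / (5/72) = 5.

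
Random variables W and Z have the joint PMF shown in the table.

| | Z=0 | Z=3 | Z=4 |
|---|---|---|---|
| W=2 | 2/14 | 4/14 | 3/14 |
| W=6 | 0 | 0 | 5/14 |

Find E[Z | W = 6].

4

P(W = 6) = 5/14.
Σ Z·P over the event = 4·(5/14) = 10/7.
E[Z | W = 6] = (10/7) / (5/14) = 4.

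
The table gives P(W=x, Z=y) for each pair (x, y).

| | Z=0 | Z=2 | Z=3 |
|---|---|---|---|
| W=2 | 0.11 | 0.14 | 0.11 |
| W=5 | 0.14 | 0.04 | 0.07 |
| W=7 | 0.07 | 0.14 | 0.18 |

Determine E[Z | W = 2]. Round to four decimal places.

1.6944

P(W = 2) = 0.36.
Σ Z·P over the event = 0·(0.11) + 2·(0.14) + 3·(0.11) = 0.61.
E[Z | W = 2] = (0.61) / (0.36) = 1.6944.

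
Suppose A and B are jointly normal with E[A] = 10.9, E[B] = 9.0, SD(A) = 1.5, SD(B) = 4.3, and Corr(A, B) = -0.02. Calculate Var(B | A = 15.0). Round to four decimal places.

For a bivariate normal, Var(B | A=x) = σ_B²(1 − ρ²).
Var(B | A=15.0) = (4.3)²·(1 − (-0.02)²) = 18.49·0.9996 = 18.4826.

18.4826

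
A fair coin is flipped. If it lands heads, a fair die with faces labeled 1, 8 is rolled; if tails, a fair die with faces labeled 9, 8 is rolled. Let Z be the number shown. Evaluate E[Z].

E[Z | heads] = (1+8)/2 = 9/2.
E[Z | tails] = (9+8)/2 = 17/2.
E[Z] = (1/2)·(9/2) + (1/2)·(17/2) = 13/2.

13/2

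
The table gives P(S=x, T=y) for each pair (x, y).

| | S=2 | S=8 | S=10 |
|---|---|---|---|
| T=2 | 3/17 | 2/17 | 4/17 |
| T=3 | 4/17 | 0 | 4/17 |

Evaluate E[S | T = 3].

P(T = 3) = 8/17.
Summing S·P(S=x,T=y) over the conditioning event gives 48/17.
E[S | T = 3] = (48/17) / (8/17) = 6.

6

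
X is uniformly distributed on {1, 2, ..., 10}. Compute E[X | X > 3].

Given X > 3, X is equally likely to be any of {4, 5, 6, 7, 8, 9, 10}.
E[X | X > 3] = (4 + 5 + 6 + 7 + 8 + 9 + 10) / 7 = 7.

7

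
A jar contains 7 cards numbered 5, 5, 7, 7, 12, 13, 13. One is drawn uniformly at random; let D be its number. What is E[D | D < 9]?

P(D < 9) = 4/7.
Σ over the event: 5·2/7 + 7·2/7 = 24/7.
E[D | D < 9] = (24/7) / (4/7) = 6.

6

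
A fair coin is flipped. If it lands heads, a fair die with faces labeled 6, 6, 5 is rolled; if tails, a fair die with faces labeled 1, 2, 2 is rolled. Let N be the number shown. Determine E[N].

11/3

E[N | heads] = (6+6+5)/3 = 17/3.
E[N | tails] = (1+2+2)/3 = 5/3.
E[N] = (1/2)·(17/3) + (1/2)·(5/3) = 11/3.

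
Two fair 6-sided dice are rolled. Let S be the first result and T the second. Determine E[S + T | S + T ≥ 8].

28/3

P(S + T ≥ 8) = 5/12.
Summing (S+T)·P(x,y) over outcomes with S + T ≥ 8 gives 35/9.
E[S + T | S + T ≥ 8] = (35/9) / (5/12) = 28/3.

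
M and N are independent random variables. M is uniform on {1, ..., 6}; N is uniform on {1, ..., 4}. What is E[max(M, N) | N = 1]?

7/2

Outcomes with N = 1: (1,1), (2,1), (3,1), (4,1), (5,1), (6,1), each with probability 1/24.
E[max(M, N) | N = 1] = (1 + 2 + 3 + 4 + 5 + 6) / 6 = 7/2.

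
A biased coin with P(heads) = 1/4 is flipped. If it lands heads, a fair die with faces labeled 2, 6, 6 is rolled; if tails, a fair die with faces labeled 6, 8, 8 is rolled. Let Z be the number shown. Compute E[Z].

E[Z | heads] = (2+6+6)/3 = 14/3.
E[Z | tails] = (6+8+8)/3 = 22/3.
By the law of total expectation,
E[Z] = (1/4)·(14/3) + (3/4)·(22/3) = 20/3.

20/3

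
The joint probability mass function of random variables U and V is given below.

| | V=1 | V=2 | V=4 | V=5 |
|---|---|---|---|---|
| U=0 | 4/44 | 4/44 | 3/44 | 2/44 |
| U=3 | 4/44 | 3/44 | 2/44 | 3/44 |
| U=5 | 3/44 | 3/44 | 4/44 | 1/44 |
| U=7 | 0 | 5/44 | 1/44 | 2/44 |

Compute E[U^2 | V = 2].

347/15

P(V = 2) = 15/44.
Σ U^2·P over the event = 0·(4/44) + 9·(3/44) + 25·(3/44) + 49·(5/44) = 347/44.
E[U^2 | V = 2] = (347/44) / (15/44) = 347/15.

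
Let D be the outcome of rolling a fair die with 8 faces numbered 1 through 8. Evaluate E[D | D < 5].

5/2

Given D < 5, D is equally likely to be any of {1, 2, 3, 4}.
E[D | D < 5] = (1 + 2 + 3 + 4) / 4 = 5/2.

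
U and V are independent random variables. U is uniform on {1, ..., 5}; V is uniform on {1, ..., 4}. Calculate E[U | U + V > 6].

P(U + V > 6) = 3/10.
Summing U·P(x,y) over outcomes with U + V > 6 gives 13/10.
E[U | U + V > 6] = (13/10) / (3/10) = 13/3.

13/3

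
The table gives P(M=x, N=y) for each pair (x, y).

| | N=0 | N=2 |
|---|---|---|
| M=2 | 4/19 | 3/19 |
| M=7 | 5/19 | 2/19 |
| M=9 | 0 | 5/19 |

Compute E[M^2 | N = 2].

P(N = 2) = 10/19.
Σ M^2·P over the event = 4·(3/19) + 49·(2/19) + 81·(5/19) = 515/19.
E[M^2 | N = 2] = (515/19) / (10/19) = 103/2.

103/2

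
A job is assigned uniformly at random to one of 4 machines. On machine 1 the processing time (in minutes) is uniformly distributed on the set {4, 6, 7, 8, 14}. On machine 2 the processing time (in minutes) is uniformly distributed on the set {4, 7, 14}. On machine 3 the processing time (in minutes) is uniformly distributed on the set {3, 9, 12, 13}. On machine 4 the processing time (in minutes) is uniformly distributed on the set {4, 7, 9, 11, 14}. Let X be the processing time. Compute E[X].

E[X | machine 1] = (4+6+7+8+14)/5 = 39/5.
E[X | machine 2] = (4+7+14)/3 = 25/3.
E[X | machine 3] = (3+9+12+13)/4 = 37/4.
E[X | machine 4] = (4+7+9+11+14)/5 = 9.
E[X] = (1/4)·(39/5) + (1/4)·(25/3) + (1/4)·(37/4) + (1/4)·(9) = 2063/240.

2063/240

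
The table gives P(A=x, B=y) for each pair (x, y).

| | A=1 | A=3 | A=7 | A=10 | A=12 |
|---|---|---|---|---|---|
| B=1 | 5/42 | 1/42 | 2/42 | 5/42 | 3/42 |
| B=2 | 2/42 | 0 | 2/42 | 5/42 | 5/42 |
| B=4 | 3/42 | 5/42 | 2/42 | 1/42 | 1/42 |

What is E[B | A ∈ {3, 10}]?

P(A ∈ {3, 10}) = 17/42.
Σ B·P over the event = 1·(1/42) + 4·(5/42) + 1·(5/42) + 2·(5/42) + 4·(1/42) = 20/21.
E[B | A ∈ {3, 10}] = (20/21) / (17/42) = 40/17.

40/17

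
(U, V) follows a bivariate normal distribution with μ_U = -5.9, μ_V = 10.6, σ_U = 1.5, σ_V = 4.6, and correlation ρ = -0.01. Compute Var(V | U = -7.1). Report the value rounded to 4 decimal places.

For a bivariate normal, Var(V | U=x) = σ_V²(1 − ρ²).
Var(V | U=-7.1) = (4.6)²·(1 − (-0.01)²) = 21.16·0.9999 = 21.1579.

21.1579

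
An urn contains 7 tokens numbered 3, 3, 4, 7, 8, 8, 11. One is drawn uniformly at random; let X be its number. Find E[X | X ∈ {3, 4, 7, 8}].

P(X ∈ {3, 4, 7, 8}) = 6/7.
Σ over the event: 3·2/7 + 4·1/7 + 7·1/7 + 8·2/7 = 33/7.
E[X | X ∈ {3, 4, 7, 8}] = (33/7) / (6/7) = 11/2.

11/2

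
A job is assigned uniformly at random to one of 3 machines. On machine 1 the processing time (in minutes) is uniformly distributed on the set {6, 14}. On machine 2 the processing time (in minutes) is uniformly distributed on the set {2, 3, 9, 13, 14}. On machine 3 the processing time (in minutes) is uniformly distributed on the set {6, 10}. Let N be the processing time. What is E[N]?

131/15

E[N | machine 1] = (6+14)/2 = 10.
E[N | machine 2] = (2+3+9+13+14)/5 = 41/5.
E[N | machine 3] = (6+10)/2 = 8.
E[N] = (1/3)·(10) + (1/3)·(41/5) + (1/3)·(8) = 131/15.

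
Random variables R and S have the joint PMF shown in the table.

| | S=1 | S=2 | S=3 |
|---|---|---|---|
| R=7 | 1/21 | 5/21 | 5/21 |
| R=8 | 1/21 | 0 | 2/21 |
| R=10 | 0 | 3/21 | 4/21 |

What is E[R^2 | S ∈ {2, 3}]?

P(S ∈ {2, 3}) = 19/21.
Σ R^2·P over the event = 49·(5/21) + 49·(5/21) + 64·(2/21) + 100·(3/21) + 100·(4/21) = 1318/21.
E[R^2 | S ∈ {2, 3}] = (1318/21) / (19/21) = 1318/19.

1318/19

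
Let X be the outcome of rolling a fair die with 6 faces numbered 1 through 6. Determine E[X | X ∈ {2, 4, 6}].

P(X ∈ {2, 4, 6}) = 1/2.
Σ over the event: 2·1/6 + 4·1/6 + 6·1/6 = 2.
E[X | X ∈ {2, 4, 6}] = (2) / (1/2) = 4.

4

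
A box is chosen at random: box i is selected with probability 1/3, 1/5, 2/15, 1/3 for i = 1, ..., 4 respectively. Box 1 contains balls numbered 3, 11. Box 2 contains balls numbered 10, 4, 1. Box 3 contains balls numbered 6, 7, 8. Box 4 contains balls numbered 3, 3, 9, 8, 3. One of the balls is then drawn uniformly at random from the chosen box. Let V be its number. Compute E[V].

E[V | box 1] = (3+11)/2 = 7.
E[V | box 2] = (10+4+1)/3 = 5.
E[V | box 3] = (6+7+8)/3 = 7.
E[V | box 4] = (3+3+9+8+3)/5 = 26/5.
By the law of total expectation,
E[V] = (1/3)·(7) + (1/5)·(5) + (2/15)·(7) + (1/3)·(26/5) = 6.

6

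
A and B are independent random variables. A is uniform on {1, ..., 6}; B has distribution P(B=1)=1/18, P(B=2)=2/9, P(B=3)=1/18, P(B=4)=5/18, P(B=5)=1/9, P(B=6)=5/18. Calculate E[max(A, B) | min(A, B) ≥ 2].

P(min(A, B) ≥ 2) = 85/108.
Summing max(A,B)·P(x,y) over outcomes with min(A, B) ≥ 2 gives 209/54.
E[max(A, B) | min(A, B) ≥ 2] = (209/54) / (85/108) = 418/85.

418/85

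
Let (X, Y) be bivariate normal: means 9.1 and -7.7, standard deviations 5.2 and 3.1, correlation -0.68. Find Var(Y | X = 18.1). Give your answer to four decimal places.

5.1663

The conditional variance in a bivariate normal is σ_Y²(1 − ρ²), independent of x.
Var(Y | X=18.1) = (3.1)²·(1 − (-0.68)²) = 9.61·0.5376 = 5.1663.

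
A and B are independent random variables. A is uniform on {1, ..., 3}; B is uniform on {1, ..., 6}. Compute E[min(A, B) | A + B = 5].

5/3

P(A + B = 5) = 1/6.
Summing min(A,B)·P(x,y) over outcomes with A + B = 5 gives 5/18.
E[min(A, B) | A + B = 5] = (5/18) / (1/6) = 5/3.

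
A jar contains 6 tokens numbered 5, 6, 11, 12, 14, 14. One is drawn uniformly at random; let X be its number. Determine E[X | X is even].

23/2

P(X is even) = 2/3.
Σ over the event: 6·1/6 + 12·1/6 + 14·1/3 = 23/3.
E[X | X is even] = (23/3) / (2/3) = 23/2.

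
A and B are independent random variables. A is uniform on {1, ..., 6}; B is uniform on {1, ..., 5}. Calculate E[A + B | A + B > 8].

Outcomes with A + B > 8: (4,5), (5,4), (5,5), (6,3), (6,4), (6,5), each with probability 1/30.
E[A + B | A + B > 8] = (9 + 9 + 10 + 9 + 10 + 11) / 6 = 29/3.

29/3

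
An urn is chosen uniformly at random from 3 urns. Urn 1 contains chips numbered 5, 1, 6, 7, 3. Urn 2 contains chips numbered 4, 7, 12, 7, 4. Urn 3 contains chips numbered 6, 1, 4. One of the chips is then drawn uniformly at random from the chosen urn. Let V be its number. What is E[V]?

223/45

E[V | urn 1] = (5+1+6+7+3)/5 = 22/5.
E[V | urn 2] = (4+7+12+7+4)/5 = 34/5.
E[V | urn 3] = (6+1+4)/3 = 11/3.
E[V] = (1/3)·(22/5) + (1/3)·(34/5) + (1/3)·(11/3) = 223/45.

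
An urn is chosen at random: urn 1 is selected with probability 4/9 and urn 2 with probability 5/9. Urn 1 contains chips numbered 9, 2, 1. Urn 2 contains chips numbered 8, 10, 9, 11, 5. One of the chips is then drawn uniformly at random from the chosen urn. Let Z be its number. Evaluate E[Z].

E[Z | urn 1] = (9+2+1)/3 = 4.
E[Z | urn 2] = (8+10+9+11+5)/5 = 43/5.
E[Z] = (4/9)·(4) + (5/9)·(43/5) = 59/9.

59/9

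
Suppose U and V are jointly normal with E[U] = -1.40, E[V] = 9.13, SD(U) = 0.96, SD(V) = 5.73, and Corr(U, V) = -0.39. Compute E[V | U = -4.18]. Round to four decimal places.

15.6013

E[V | U=x] = μ_V + ρ(σ_V/σ_U)(x − μ_U) for jointly normal variables.
E[V | U=-4.18] = 9.13 + (-0.39)·(5.73/0.96)·(-4.18 − (-1.40)) = 9.13 + (-2.3278)·(-2.78) = 15.6013.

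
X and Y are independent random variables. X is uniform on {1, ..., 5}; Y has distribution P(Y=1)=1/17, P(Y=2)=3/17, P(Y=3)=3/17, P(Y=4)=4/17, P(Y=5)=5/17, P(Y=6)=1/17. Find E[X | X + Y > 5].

P(X + Y > 5) = 62/85.
Summing X·P(x,y) over outcomes with X + Y > 5 gives 214/85.
E[X | X + Y > 5] = (214/85) / (62/85) = 107/31.

107/31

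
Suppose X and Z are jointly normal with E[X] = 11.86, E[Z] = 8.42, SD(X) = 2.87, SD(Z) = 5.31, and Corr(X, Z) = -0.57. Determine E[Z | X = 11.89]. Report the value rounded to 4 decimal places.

8.3884

The regression of Z on X has slope ρ·σ_Z/σ_X and passes through (μ_X, μ_Z).
E[Z | X=11.89] = 8.42 + (-0.57)·(5.31/2.87)·(11.89 − (11.86)) = 8.42 + (-1.0546)·(0.03) = 8.3884.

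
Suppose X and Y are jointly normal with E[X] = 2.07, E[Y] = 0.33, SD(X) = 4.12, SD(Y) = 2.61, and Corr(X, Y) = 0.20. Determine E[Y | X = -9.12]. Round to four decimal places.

-1.0878

The regression of Y on X has slope ρ·σ_Y/σ_X and passes through (μ_X, μ_Y).
E[Y | X=-9.12] = 0.33 + (0.20)·(2.61/4.12)·(-9.12 − (2.07)) = 0.33 + (0.1267)·(-11.19) = -1.0878.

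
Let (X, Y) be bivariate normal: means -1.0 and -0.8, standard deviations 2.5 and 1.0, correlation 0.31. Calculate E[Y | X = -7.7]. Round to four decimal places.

The regression of Y on X has slope ρ·σ_Y/σ_X and passes through (μ_X, μ_Y).
E[Y | X=-7.7] = -0.8 + (0.31)·(1.0/2.5)·(-7.7 − (-1.0)) = -0.8 + (0.124)·(-6.7) = -1.6308.

-1.6308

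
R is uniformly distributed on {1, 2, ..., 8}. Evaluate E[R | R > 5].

7

Given R > 5, R is equally likely to be any of {6, 7, 8}.
E[R | R > 5] = (6 + 7 + 8) / 3 = 7.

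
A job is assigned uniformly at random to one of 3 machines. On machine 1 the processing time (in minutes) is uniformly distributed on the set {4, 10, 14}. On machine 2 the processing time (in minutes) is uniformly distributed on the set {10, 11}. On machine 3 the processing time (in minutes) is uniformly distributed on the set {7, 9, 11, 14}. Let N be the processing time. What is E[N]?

361/36

E[N | machine 1] = (4+10+14)/3 = 28/3.
E[N | machine 2] = (10+11)/2 = 21/2.
E[N | machine 3] = (7+9+11+14)/4 = 41/4.
E[N] = (1/3)·(28/3) + (1/3)·(21/2) + (1/3)·(41/4) = 361/36.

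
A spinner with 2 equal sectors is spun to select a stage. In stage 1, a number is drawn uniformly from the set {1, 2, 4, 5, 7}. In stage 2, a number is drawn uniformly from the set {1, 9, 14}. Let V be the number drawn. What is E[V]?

E[V | stage 1] = (1+2+4+5+7)/5 = 19/5.
E[V | stage 2] = (1+9+14)/3 = 8.
By the law of total expectation,
E[V] = (1/2)·(19/5) + (1/2)·(8) = 59/10.

59/10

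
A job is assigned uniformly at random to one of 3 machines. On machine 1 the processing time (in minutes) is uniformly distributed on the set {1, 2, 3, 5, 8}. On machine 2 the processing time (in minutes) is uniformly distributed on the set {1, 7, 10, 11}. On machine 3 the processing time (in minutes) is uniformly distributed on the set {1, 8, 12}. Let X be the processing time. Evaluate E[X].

361/60

E[X | machine 1] = (1+2+3+5+8)/5 = 19/5.
E[X | machine 2] = (1+7+10+11)/4 = 29/4.
E[X | machine 3] = (1+8+12)/3 = 7.
E[X] = (1/3)·(19/5) + (1/3)·(29/4) + (1/3)·(7) = 361/60.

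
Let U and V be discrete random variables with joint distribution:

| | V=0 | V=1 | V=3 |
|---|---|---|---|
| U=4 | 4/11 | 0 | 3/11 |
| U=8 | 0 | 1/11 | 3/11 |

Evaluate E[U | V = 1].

8

P(V = 1) = 1/11.
Σ U·P over the event = 8·(1/11) = 8/11.
E[U | V = 1] = (8/11) / (1/11) = 8.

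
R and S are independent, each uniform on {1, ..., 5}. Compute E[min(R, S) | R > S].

Outcomes with R > S: (2,1), (3,1), (3,2), (4,1), (4,2), (4,3), (5,1), (5,2), (5,3), (5,4), each with probability 1/25.
E[min(R, S) | R > S] = (1 + 1 + 2 + 1 + 2 + 3 + 1 + 2 + 3 + 4) / 10 = 2.

2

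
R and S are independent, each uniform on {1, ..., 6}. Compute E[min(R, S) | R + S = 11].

5

Outcomes with R + S = 11: (5,6), (6,5), each with probability 1/36.
E[min(R, S) | R + S = 11] = (5 + 5) / 2 = 5.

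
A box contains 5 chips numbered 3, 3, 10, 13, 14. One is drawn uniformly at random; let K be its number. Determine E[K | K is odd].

P(K is odd) = 3/5.
Σ over the event: 3·2/5 + 13·1/5 = 19/5.
E[K | K is odd] = (19/5) / (3/5) = 19/3.

19/3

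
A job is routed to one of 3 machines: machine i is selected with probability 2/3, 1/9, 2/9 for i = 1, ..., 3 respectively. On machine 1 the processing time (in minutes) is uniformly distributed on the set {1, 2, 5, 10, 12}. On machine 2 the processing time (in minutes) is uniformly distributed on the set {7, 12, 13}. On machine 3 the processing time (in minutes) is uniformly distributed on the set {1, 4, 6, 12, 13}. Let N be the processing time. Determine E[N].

916/135

E[N | machine 1] = (1+2+5+10+12)/5 = 6.
E[N | machine 2] = (7+12+13)/3 = 32/3.
E[N | machine 3] = (1+4+6+12+13)/5 = 36/5.
E[N] = (2/3)·(6) + (1/9)·(32/3) + (2/9)·(36/5) = 916/135.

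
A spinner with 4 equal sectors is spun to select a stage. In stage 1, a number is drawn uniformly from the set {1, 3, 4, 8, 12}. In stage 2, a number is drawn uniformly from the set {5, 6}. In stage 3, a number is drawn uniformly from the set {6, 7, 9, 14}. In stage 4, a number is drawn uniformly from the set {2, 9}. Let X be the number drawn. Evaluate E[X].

E[X | stage 1] = (1+3+4+8+12)/5 = 28/5.
E[X | stage 2] = (5+6)/2 = 11/2.
E[X | stage 3] = (6+7+9+14)/4 = 9.
E[X | stage 4] = (2+9)/2 = 11/2.
E[X] = (1/4)·(28/5) + (1/4)·(11/2) + (1/4)·(9) + (1/4)·(11/2) = 32/5.

32/5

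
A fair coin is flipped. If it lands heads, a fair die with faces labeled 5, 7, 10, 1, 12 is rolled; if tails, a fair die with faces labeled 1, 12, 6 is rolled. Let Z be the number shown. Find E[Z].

E[Z | heads] = (5+7+10+1+12)/5 = 7.
E[Z | tails] = (1+12+6)/3 = 19/3.
By the law of total expectation,
E[Z] = (1/2)·(7) + (1/2)·(19/3) = 20/3.

20/3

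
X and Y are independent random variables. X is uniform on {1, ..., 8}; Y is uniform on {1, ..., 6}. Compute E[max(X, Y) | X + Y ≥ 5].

P(X + Y ≥ 5) = 7/8.
Summing max(X,Y)·P(x,y) over outcomes with X + Y ≥ 5 gives 119/24.
E[max(X, Y) | X + Y ≥ 5] = (119/24) / (7/8) = 17/3.

17/3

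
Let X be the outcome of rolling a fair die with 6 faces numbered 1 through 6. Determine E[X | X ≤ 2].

3/2

Given X ≤ 2, X is equally likely to be any of {1, 2}.
E[X | X ≤ 2] = (1 + 2) / 2 = 3/2.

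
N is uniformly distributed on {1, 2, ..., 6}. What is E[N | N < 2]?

1

Given N < 2, N is equally likely to be any of {1}.
E[N | N < 2] = (1) / 1 = 1.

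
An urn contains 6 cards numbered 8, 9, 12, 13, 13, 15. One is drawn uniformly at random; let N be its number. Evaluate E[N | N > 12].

P(N > 12) = 1/2.
Σ over the event: 13·1/3 + 15·1/6 = 41/6.
E[N | N > 12] = (41/6) / (1/2) = 41/3.

41/3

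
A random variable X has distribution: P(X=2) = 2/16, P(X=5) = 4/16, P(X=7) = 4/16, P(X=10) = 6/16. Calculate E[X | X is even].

8

P(X is even) = 1/2.
Σ over the event: 2·1/8 + 10·3/8 = 4.
E[X | X is even] = (4) / (1/2) = 8.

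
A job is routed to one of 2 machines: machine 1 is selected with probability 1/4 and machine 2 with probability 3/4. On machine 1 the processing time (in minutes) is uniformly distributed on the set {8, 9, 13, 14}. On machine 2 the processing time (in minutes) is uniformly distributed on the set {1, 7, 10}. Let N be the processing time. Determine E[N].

29/4

E[N | machine 1] = (8+9+13+14)/4 = 11.
E[N | machine 2] = (1+7+10)/3 = 6.
By the law of total expectation,
E[N] = (1/4)·(11) + (3/4)·(6) = 29/4.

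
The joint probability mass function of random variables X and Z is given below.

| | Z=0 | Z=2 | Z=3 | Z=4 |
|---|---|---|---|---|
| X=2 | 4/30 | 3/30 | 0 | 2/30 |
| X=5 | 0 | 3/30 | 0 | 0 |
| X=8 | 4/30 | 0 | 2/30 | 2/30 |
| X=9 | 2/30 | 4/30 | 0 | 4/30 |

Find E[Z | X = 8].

P(X = 8) = 4/15.
Σ Z·P over the event = 0·(4/30) + 3·(2/30) + 4·(2/30) = 7/15.
E[Z | X = 8] = (7/15) / (4/15) = 7/4.

7/4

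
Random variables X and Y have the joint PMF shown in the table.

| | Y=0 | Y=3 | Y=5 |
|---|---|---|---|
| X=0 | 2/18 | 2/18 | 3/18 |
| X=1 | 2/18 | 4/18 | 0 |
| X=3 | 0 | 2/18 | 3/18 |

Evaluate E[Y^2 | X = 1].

P(X = 1) = 1/3.
Σ Y^2·P over the event = 0·(2/18) + 9·(4/18) = 2.
E[Y^2 | X = 1] = (2) / (1/3) = 6.

6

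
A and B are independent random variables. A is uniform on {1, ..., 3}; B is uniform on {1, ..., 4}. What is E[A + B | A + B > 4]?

Outcomes with A + B > 4: (1,4), (2,3), (2,4), (3,2), (3,3), (3,4), each with probability 1/12.
E[A + B | A + B > 4] = (5 + 5 + 6 + 5 + 6 + 7) / 6 = 17/3.

17/3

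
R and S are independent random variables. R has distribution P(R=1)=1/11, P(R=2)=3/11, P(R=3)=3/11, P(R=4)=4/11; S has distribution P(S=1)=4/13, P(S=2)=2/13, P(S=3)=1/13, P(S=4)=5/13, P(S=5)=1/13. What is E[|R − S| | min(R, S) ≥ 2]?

31/30

P(min(R, S) ≥ 2) = 90/143.
Summing |R−S|·P(x,y) over outcomes with min(R, S) ≥ 2 gives 93/143.
E[|R − S| | min(R, S) ≥ 2] = (93/143) / (90/143) = 31/30.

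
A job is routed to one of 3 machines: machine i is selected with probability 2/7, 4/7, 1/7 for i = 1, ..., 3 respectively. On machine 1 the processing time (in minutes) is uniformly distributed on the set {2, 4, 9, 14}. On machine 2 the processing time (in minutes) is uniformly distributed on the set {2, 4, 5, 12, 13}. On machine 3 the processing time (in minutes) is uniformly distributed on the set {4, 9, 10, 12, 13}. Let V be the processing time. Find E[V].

529/70

E[V | machine 1] = (2+4+9+14)/4 = 29/4.
E[V | machine 2] = (2+4+5+12+13)/5 = 36/5.
E[V | machine 3] = (4+9+10+12+13)/5 = 48/5.
By the law of total expectation,
E[V] = (2/7)·(29/4) + (4/7)·(36/5) + (1/7)·(48/5) = 529/70.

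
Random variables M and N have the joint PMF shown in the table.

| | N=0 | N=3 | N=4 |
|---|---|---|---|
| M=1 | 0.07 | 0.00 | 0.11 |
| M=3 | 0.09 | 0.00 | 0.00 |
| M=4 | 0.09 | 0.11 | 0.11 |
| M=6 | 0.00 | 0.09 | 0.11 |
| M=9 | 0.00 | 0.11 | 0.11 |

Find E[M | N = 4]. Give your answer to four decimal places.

5.0000

P(N = 4) = 0.44.
Σ M·P over the event = 1·(0.11) + 4·(0.11) + 6·(0.11) + 9·(0.11) = 2.20.
E[M | N = 4] = (2.20) / (0.44) = 5.0000.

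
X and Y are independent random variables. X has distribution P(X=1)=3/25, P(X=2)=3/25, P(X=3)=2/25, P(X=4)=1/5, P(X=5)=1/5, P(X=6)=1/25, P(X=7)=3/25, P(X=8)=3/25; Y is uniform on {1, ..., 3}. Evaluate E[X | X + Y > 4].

153/29

P(X + Y > 4) = 58/75.
Summing X·P(x,y) over outcomes with X + Y > 4 gives 102/25.
E[X | X + Y > 4] = (102/25) / (58/75) = 153/29.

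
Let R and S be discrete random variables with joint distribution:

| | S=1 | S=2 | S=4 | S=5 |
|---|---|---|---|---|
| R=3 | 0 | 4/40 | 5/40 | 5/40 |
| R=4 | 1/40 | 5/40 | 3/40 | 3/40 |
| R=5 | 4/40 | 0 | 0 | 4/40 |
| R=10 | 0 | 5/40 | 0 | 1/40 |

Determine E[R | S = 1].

24/5

P(S = 1) = 1/8.
Σ R·P over the event = 4·(1/40) + 5·(4/40) = 3/5.
E[R | S = 1] = (3/5) / (1/8) = 24/5.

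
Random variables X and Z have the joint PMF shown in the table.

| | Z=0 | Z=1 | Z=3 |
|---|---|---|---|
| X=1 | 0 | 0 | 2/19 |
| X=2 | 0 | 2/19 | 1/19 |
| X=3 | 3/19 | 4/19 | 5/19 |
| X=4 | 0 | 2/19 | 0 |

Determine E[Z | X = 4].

P(X = 4) = 2/19.
Summing Z·P(X=x,Z=y) over the conditioning event gives 2/19.
E[Z | X = 4] = (2/19) / (2/19) = 1.

1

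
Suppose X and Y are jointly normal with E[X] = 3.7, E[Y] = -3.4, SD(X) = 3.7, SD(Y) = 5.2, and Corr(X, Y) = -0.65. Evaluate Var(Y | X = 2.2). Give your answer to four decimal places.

For a bivariate normal, Var(Y | X=x) = σ_Y²(1 − ρ²).
Var(Y | X=2.2) = (5.2)²·(1 − (-0.65)²) = 27.04·0.5775 = 15.6156.

15.6156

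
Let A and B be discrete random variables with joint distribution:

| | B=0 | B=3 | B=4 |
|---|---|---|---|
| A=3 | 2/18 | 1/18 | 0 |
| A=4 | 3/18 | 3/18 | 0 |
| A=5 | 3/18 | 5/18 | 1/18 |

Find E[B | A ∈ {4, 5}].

P(A ∈ {4, 5}) = 5/6.
Σ B·P over the event = 0·(3/18) + 3·(3/18) + 0·(3/18) + 3·(5/18) + 4·(1/18) = 14/9.
E[B | A ∈ {4, 5}] = (14/9) / (5/6) = 28/15.

28/15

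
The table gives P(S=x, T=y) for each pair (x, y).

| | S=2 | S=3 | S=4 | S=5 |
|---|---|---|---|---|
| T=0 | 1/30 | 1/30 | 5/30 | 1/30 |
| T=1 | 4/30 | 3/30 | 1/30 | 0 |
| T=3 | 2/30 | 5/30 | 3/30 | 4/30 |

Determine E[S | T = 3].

51/14

P(T = 3) = 7/15.
Summing S·P(S=x,T=y) over the conditioning event gives 17/10.
E[S | T = 3] = (17/10) / (7/15) = 51/14.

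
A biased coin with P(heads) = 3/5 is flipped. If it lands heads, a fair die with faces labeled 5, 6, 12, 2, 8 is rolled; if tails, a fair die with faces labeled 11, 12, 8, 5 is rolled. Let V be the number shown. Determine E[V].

189/25

E[V | heads] = (5+6+12+2+8)/5 = 33/5.
E[V | tails] = (11+12+8+5)/4 = 9.
E[V] = (3/5)·(33/5) + (2/5)·(9) = 189/25.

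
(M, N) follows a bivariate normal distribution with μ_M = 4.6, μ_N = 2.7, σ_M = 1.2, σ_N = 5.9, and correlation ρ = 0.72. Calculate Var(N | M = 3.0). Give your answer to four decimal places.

For a bivariate normal, Var(N | M=x) = σ_N²(1 − ρ²).
Var(N | M=3.0) = (5.9)²·(1 − (0.72)²) = 34.81·0.4816 = 16.7645.

16.7645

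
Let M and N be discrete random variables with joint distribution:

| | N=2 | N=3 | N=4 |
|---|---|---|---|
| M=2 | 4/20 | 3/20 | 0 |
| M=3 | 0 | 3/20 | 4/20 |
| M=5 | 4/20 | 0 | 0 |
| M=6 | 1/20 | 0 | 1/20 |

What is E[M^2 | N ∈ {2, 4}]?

P(N ∈ {2, 4}) = 7/10.
Σ M^2·P over the event = 4·(4/20) + 9·(4/20) + 25·(4/20) + 36·(1/20) + 36·(1/20) = 56/5.
E[M^2 | N ∈ {2, 4}] = (56/5) / (7/10) = 16.

16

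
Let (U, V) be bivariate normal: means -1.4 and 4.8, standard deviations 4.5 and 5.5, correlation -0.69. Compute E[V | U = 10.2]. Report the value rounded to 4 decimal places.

The regression of V on U has slope ρ·σ_V/σ_U and passes through (μ_U, μ_V).
E[V | U=10.2] = 4.8 + (-0.69)·(5.5/4.5)·(10.2 − (-1.4)) = 4.8 + (-0.843333)·(11.6) = -4.9827.

-4.9827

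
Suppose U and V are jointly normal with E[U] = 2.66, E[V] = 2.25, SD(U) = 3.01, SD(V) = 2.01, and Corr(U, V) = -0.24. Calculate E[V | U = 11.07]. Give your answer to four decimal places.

The regression of V on U has slope ρ·σ_V/σ_U and passes through (μ_U, μ_V).
E[V | U=11.07] = 2.25 + (-0.24)·(2.01/3.01)·(11.07 − (2.66)) = 2.25 + (-0.160266)·(8.41) = 0.9022.

0.9022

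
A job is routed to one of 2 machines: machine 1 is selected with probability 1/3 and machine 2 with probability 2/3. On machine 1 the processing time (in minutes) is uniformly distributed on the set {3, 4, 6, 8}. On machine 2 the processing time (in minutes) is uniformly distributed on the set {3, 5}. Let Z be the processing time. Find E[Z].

E[Z | machine 1] = (3+4+6+8)/4 = 21/4.
E[Z | machine 2] = (3+5)/2 = 4.
By the law of total expectation,
E[Z] = (1/3)·(21/4) + (2/3)·(4) = 53/12.

53/12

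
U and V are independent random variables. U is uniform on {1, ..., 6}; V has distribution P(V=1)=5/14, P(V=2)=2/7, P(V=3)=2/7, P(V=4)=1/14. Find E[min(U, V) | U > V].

101/55

P(U > V) = 55/84.
Summing min(U,V)·P(x,y) over outcomes with U > V gives 101/84.
E[min(U, V) | U > V] = (101/84) / (55/84) = 101/55.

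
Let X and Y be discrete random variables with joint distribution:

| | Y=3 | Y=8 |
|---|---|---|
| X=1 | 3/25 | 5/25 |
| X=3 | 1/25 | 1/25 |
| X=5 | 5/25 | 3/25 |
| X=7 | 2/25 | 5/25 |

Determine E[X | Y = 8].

29/7

P(Y = 8) = 14/25.
Σ X·P over the event = 1·(5/25) + 3·(1/25) + 5·(3/25) + 7·(5/25) = 58/25.
E[X | Y = 8] = (58/25) / (14/25) = 29/7.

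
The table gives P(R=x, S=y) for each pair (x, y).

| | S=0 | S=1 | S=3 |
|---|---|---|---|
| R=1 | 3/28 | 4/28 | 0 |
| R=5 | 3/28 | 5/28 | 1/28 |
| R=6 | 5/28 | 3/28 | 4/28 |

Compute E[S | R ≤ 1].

P(R ≤ 1) = 1/4.
Summing S·P(R=x,S=y) over the conditioning event gives 1/7.
E[S | R ≤ 1] = (1/7) / (1/4) = 4/7.

4/7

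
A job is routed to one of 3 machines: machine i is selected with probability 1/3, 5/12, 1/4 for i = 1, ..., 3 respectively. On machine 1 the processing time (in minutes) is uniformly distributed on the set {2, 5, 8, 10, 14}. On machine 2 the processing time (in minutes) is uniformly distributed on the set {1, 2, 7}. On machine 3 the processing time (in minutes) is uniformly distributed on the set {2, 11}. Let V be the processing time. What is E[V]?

2021/360

E[V | machine 1] = (2+5+8+10+14)/5 = 39/5.
E[V | machine 2] = (1+2+7)/3 = 10/3.
E[V | machine 3] = (2+11)/2 = 13/2.
E[V] = (1/3)·(39/5) + (5/12)·(10/3) + (1/4)·(13/2) = 2021/360.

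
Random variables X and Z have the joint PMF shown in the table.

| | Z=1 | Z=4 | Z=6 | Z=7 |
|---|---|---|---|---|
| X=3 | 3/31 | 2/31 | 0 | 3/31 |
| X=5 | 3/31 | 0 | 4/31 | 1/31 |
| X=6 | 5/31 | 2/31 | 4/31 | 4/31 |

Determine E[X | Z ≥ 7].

P(Z ≥ 7) = 8/31.
Summing X·P(X=x,Z=y) over the conditioning event gives 38/31.
E[X | Z ≥ 7] = (38/31) / (8/31) = 19/4.

19/4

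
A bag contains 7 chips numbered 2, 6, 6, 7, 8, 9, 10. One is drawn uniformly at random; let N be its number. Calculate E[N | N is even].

P(N is even) = 5/7.
Σ over the event: 2·1/7 + 6·2/7 + 8·1/7 + 10·1/7 = 32/7.
E[N | N is even] = (32/7) / (5/7) = 32/5.

32/5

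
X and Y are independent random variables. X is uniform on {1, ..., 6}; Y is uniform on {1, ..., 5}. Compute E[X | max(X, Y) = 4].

22/7

P(max(X, Y) = 4) = 7/30.
Summing X·P(x,y) over outcomes with max(X, Y) = 4 gives 11/15.
E[X | max(X, Y) = 4] = (11/15) / (7/30) = 22/7.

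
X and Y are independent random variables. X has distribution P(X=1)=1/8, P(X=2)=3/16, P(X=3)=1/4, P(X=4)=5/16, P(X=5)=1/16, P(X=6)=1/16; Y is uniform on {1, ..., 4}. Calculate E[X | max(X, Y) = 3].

44/17

P(max(X, Y) = 3) = 17/64.
Summing X·P(x,y) over outcomes with max(X, Y) = 3 gives 11/16.
E[X | max(X, Y) = 3] = (11/16) / (17/64) = 44/17.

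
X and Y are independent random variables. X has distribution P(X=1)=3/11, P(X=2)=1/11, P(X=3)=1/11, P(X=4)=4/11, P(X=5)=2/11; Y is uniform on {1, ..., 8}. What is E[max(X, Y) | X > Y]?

96/23

P(X > Y) = 23/88.
Summing max(X,Y)·P(x,y) over outcomes with X > Y gives 12/11.
E[max(X, Y) | X > Y] = (12/11) / (23/88) = 96/23.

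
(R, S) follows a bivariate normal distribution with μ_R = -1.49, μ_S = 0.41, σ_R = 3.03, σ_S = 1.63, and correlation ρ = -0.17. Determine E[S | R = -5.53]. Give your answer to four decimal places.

0.7795

For a bivariate normal, E[S | R=x] = μ_S + ρ·(σ_S/σ_R)·(x − μ_R).
E[S | R=-5.53] = 0.41 + (-0.17)·(1.63/3.03)·(-5.53 − (-1.49)) = 0.41 + (-0.091452)·(-4.04) = 0.7795.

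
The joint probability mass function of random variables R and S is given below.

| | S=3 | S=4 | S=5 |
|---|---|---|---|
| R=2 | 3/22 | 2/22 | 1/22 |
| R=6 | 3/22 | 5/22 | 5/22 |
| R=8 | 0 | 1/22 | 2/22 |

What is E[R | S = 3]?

P(S = 3) = 3/11.
Σ R·P over the event = 2·(3/22) + 6·(3/22) = 12/11.
E[R | S = 3] = (12/11) / (3/11) = 4.

4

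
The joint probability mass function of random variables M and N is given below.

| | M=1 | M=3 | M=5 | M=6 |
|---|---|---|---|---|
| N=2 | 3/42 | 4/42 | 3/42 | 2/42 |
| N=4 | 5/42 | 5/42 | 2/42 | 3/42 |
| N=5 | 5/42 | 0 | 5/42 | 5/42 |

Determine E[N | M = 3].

28/9

P(M = 3) = 3/14.
Σ N·P over the event = 2·(4/42) + 4·(5/42) = 2/3.
E[N | M = 3] = (2/3) / (3/14) = 28/9.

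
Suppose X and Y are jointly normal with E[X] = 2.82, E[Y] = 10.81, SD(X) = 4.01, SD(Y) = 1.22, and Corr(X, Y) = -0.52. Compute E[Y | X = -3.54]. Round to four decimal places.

11.8162

E[Y | X=x] = μ_Y + ρ(σ_Y/σ_X)(x − μ_X) for jointly normal variables.
E[Y | X=-3.54] = 10.81 + (-0.52)·(1.22/4.01)·(-3.54 − (2.82)) = 10.81 + (-0.1582)·(-6.36) = 11.8162.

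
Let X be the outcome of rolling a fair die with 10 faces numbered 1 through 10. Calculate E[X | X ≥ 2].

6

Given X ≥ 2, X is equally likely to be any of {2, 3, 4, 5, 6, 7, 8, 9, 10}.
E[X | X ≥ 2] = (2 + 3 + 4 + 5 + 6 + 7 + 8 + 9 + 10) / 9 = 6.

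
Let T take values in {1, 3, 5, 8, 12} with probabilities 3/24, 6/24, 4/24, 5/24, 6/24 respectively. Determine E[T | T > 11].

12

P(T > 11) = 1/4.
Σ over the event: 12·1/4 = 3.
E[T | T > 11] = (3) / (1/4) = 12.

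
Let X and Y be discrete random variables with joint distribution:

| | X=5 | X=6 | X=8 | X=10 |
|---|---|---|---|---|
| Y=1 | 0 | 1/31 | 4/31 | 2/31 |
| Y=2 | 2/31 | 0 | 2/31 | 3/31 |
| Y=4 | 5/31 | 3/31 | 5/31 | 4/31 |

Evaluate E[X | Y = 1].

58/7

P(Y = 1) = 7/31.
Summing X·P(X=x,Y=y) over the conditioning event gives 58/31.
E[X | Y = 1] = (58/31) / (7/31) = 58/7.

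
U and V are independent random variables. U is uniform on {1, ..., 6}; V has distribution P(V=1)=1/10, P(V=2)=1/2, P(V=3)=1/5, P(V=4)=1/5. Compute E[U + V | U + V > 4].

P(U + V > 4) = 3/4.
Summing (U+V)·P(x,y) over outcomes with U + V > 4 gives 77/15.
E[U + V | U + V > 4] = (77/15) / (3/4) = 308/45.

308/45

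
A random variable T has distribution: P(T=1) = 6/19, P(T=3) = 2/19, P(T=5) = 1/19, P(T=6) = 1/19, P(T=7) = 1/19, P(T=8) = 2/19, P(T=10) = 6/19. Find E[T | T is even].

P(T is even) = 9/19.
Σ over the event: 6·1/19 + 8·2/19 + 10·6/19 = 82/19.
E[T | T is even] = (82/19) / (9/19) = 82/9.

82/9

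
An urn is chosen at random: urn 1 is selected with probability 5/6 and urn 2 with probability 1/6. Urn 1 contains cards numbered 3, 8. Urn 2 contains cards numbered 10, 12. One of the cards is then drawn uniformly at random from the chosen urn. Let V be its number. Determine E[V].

E[V | urn 1] = (3+8)/2 = 11/2.
E[V | urn 2] = (10+12)/2 = 11.
E[V] = (5/6)·(11/2) + (1/6)·(11) = 77/12.

77/12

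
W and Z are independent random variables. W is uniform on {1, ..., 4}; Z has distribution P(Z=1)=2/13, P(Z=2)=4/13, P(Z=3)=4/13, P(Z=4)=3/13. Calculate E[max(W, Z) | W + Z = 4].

P(W + Z = 4) = 5/26.
Summing max(W,Z)·P(x,y) over outcomes with W + Z = 4 gives 1/2.
E[max(W, Z) | W + Z = 4] = (1/2) / (5/26) = 13/5.

13/5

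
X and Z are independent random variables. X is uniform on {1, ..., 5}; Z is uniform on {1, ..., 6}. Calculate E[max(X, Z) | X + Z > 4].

P(X + Z > 4) = 4/5.
Summing max(X,Z)·P(x,y) over outcomes with X + Z > 4 gives 56/15.
E[max(X, Z) | X + Z > 4] = (56/15) / (4/5) = 14/3.

14/3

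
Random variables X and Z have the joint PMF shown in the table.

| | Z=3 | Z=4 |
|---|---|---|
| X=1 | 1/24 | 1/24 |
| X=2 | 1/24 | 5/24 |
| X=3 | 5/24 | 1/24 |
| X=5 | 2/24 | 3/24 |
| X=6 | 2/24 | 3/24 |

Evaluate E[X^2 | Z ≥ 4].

213/13

P(Z ≥ 4) = 13/24.
Σ X^2·P over the event = 1·(1/24) + 4·(5/24) + 9·(1/24) + 25·(3/24) + 36·(3/24) = 71/8.
E[X^2 | Z ≥ 4] = (71/8) / (13/24) = 213/13.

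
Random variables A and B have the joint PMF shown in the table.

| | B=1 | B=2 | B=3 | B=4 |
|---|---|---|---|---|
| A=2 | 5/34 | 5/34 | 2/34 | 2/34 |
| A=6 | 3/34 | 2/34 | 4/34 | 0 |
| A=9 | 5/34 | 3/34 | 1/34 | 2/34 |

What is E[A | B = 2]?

P(B = 2) = 5/17.
Σ A·P over the event = 2·(5/34) + 6·(2/34) + 9·(3/34) = 49/34.
E[A | B = 2] = (49/34) / (5/17) = 49/10.

49/10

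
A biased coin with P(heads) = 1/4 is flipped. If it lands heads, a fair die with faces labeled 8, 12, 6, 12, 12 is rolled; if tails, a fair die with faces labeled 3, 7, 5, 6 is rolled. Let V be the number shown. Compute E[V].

E[V | heads] = (8+12+6+12+12)/5 = 10.
E[V | tails] = (3+7+5+6)/4 = 21/4.
By the law of total expectation,
E[V] = (1/4)·(10) + (3/4)·(21/4) = 103/16.

103/16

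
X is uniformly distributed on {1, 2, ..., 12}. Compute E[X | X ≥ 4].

8

Given X ≥ 4, X is equally likely to be any of {4, 5, 6, 7, 8, 9, 10, 11, 12}.
E[X | X ≥ 4] = (4 + 5 + 6 + 7 + 8 + 9 + 10 + 11 + 12) / 9 = 8.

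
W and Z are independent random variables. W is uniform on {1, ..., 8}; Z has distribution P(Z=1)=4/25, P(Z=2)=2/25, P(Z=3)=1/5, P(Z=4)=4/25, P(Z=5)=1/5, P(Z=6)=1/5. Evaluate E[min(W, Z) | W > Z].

P(W > Z) = 53/100.
Summing min(W,Z)·P(x,y) over outcomes with W > Z gives 163/100.
E[min(W, Z) | W > Z] = (163/100) / (53/100) = 163/53.

163/53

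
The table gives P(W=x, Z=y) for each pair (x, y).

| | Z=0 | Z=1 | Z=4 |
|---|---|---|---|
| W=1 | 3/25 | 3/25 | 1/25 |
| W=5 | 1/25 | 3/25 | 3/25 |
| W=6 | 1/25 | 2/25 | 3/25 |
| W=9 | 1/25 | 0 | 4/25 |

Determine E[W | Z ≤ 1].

53/14

P(Z ≤ 1) = 14/25.
Σ W·P over the event = 1·(3/25) + 1·(3/25) + 5·(1/25) + 5·(3/25) + 6·(1/25) + 6·(2/25) + 9·(1/25) = 53/25.
E[W | Z ≤ 1] = (53/25) / (14/25) = 53/14.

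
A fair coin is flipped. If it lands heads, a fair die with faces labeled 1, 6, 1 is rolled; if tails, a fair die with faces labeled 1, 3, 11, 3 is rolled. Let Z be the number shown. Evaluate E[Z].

43/12

E[Z | heads] = (1+6+1)/3 = 8/3.
E[Z | tails] = (1+3+11+3)/4 = 9/2.
By the law of total expectation,
E[Z] = (1/2)·(8/3) + (1/2)·(9/2) = 43/12.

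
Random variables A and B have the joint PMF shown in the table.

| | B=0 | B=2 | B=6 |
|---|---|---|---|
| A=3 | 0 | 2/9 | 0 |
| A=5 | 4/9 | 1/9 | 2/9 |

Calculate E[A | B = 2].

11/3

P(B = 2) = 1/3.
Σ A·P over the event = 3·(2/9) + 5·(1/9) = 11/9.
E[A | B = 2] = (11/9) / (1/3) = 11/3.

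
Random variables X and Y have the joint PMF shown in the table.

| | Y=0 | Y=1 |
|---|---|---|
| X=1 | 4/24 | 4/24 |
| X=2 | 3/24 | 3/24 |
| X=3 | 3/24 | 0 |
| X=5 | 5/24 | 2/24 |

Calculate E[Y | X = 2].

P(X = 2) = 1/4.
Summing Y·P(X=x,Y=y) over the conditioning event gives 1/8.
E[Y | X = 2] = (1/8) / (1/4) = 1/2.

1/2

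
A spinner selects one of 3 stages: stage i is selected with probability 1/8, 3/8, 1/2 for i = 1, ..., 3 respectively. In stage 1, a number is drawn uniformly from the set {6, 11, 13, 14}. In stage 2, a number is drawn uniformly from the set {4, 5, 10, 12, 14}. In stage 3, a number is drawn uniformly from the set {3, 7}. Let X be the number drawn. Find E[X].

E[X | stage 1] = (6+11+13+14)/4 = 11.
E[X | stage 2] = (4+5+10+12+14)/5 = 9.
E[X | stage 3] = (3+7)/2 = 5.
E[X] = (1/8)·(11) + (3/8)·(9) + (1/2)·(5) = 29/4.

29/4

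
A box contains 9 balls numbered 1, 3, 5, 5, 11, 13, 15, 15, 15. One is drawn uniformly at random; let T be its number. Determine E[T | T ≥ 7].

P(T ≥ 7) = 5/9.
Σ over the event: 11·1/9 + 13·1/9 + 15·1/3 = 23/3.
E[T | T ≥ 7] = (23/3) / (5/9) = 69/5.

69/5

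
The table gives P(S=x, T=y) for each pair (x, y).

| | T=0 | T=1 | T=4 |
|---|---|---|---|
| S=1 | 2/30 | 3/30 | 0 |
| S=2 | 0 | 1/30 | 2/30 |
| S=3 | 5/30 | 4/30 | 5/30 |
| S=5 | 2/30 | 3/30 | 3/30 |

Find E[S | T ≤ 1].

59/20

P(T ≤ 1) = 2/3.
Σ S·P over the event = 1·(2/30) + 1·(3/30) + 2·(1/30) + 3·(5/30) + 3·(4/30) + 5·(2/30) + 5·(3/30) = 59/30.
E[S | T ≤ 1] = (59/30) / (2/3) = 59/20.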